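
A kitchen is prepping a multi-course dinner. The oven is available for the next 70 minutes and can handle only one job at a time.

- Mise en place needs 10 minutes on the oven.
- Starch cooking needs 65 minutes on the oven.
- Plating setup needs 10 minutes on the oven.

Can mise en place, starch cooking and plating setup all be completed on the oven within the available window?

Running back to back, the jobs need 10 + 65 + 10 = 85 minutes on the oven.
Since 85 > 70, they cannot all fit.

No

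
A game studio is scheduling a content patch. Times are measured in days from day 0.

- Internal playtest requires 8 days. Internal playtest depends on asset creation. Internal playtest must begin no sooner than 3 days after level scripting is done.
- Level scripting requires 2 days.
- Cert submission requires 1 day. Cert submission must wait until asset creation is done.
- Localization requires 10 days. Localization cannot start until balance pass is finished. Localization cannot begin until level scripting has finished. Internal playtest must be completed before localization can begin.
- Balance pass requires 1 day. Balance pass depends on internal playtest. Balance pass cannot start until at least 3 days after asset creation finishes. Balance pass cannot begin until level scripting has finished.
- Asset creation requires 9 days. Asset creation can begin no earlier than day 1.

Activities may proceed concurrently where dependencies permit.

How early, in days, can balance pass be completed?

19

Nothing blocks level scripting, so it runs from day 0 to day 2.
Asset creation cannot begin until its own release at day 1. It runs from day 1 to 1 + 9 = day 10.
Internal playtest needs all of asset creation (finishes day 10); level scripting (finishes day 2, plus 3-day gap → day 5). That puts its earliest start at day 10; it finishes at 10 + 8 = day 18.
Balance pass needs all of internal playtest (finishes day 18); asset creation (finishes day 10, plus 3-day gap → day 13); level scripting (finishes day 2). That puts its earliest start at day 18; it finishes at 18 + 1 = day 19.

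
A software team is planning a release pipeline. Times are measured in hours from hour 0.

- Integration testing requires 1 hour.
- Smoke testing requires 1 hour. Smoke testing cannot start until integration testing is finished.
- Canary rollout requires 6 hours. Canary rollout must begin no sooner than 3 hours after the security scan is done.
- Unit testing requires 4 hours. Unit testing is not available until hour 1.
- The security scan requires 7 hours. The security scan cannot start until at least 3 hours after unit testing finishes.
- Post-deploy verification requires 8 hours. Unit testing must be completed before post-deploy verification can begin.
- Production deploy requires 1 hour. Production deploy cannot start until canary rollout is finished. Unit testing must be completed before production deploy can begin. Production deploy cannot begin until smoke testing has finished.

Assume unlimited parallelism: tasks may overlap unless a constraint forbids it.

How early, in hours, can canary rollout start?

After its own release at hour 1, unit testing can start at hour 1 and finishes at hour 5.
The security scan waits on unit testing (finishes hour 5, plus 3-hour gap → hour 8), so it starts at hour 8 and finishes at 8 + 7 = hour 15.
Canary rollout waits on the security scan (finishes hour 15, plus 3-hour gap → hour 18), so the earliest it can start is hour 18.

18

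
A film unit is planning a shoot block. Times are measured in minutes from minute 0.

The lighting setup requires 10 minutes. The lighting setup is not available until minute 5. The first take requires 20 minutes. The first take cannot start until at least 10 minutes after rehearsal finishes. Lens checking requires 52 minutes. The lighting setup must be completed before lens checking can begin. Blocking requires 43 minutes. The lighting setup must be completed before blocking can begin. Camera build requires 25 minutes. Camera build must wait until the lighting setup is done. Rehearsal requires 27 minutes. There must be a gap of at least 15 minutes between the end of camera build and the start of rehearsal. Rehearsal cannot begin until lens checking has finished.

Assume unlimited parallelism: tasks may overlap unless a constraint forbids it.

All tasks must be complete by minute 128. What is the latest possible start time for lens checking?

To finish by minute 128, the first take (duration 20) must start no later than minute 108.
Rehearsal feeds into the first take (must start by minute 108, minus 10-minute gap → minute 98); so rehearsal must finish by minute 98 and therefore start by minute 71.
Lens checking feeds into rehearsal (must start by minute 71); so lens checking must finish by minute 71 and therefore start by minute 19.

19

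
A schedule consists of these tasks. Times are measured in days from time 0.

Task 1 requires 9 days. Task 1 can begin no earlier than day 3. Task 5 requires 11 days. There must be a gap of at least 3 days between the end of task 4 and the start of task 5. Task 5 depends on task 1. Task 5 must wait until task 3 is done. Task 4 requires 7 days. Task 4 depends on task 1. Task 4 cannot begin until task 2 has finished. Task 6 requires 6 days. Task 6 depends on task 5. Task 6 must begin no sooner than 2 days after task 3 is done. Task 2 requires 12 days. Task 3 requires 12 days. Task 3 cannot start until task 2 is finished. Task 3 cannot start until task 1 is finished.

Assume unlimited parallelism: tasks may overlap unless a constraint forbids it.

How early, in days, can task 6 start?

35

Task 2 can start immediately at day 0; it finishes at day 12.
After its own release at day 3, task 1 can start at day 3 and finishes at day 12.
Task 4 cannot start until task 1 (finishes day 12); task 2 (finishes day 12). The controlling bound is day 12, so task 4 finishes at 12 + 7 = day 19.
Task 3 needs all of task 2 (finishes day 12); task 1 (finishes day 12). That puts its earliest start at day 12; it finishes at 12 + 12 = day 24.
Task 5 needs all of task 4 (finishes day 19, plus 3-day gap → day 22); task 1 (finishes day 12); task 3 (finishes day 24). That puts its earliest start at day 24; it finishes at 24 + 11 = day 35.
Task 6 waits on task 5 (finishes day 35); task 3 (finishes day 24, plus 2-day gap → day 26). The latest of these is day 35, which is the earliest task 6 can start.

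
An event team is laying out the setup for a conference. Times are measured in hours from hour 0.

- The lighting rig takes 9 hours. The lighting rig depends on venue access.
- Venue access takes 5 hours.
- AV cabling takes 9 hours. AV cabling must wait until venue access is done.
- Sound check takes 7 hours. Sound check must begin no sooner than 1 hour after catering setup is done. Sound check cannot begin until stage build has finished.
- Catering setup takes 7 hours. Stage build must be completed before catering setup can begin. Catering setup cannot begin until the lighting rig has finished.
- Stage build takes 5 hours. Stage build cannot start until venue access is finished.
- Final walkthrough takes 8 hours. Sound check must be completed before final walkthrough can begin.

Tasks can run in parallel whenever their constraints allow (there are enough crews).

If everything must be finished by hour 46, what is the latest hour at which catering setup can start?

Nothing follows final walkthrough; the deadline of hour 46 is its only limit. It must start by 46 − 8 = hour 38.
Sound check feeds into final walkthrough (must start by hour 38); so sound check must finish by hour 38 and therefore start by hour 31.
Since sound check (must start by hour 31, minus 1-hour gap → hour 30) depends on it, catering setup must finish by hour 30. Backing off its 7-hour duration gives a latest start of hour 23.

23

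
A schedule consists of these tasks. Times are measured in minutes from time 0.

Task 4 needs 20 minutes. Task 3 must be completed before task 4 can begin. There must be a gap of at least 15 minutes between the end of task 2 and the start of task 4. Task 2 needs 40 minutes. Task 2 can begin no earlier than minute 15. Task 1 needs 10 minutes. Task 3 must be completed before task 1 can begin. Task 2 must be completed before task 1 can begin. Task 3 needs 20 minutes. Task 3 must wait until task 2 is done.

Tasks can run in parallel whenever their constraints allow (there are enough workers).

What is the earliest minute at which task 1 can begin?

Task 2 cannot begin until its own release at minute 15. It runs from minute 15 to 15 + 40 = minute 55.
After task 2 (finishes minute 55), task 3 can start at minute 55 and finishes at minute 75.
Task 1 waits on task 3 (finishes minute 75); task 2 (finishes minute 55). The latest of these is minute 75, which is the earliest task 1 can start.

75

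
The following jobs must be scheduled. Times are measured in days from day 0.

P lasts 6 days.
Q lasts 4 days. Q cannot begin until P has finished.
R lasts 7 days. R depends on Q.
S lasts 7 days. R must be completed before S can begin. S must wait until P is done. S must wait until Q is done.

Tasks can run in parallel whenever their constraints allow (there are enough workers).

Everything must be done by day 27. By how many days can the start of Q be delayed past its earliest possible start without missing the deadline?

3

P has no prerequisites, so it starts at day 0 and finishes at day 6.
Q cannot begin until P (finishes day 6). It runs from day 6 to 6 + 4 = day 10.

Working backward from the deadline:
S must finish by day 27; it takes 7 days, so it must start by 27 − 7 = day 20.
R must finish before S (must start by day 20). With a 7-day duration, R must start by 20 − 7 = day 13.
For Q: R (must start by day 13); S (must start by day 20). The most restrictive is day 13; with a 4-day duration, Q must start by day 9.
So Q can start as early as day 6 and as late as day 9, giving 9 − 6 = 3 days of slack.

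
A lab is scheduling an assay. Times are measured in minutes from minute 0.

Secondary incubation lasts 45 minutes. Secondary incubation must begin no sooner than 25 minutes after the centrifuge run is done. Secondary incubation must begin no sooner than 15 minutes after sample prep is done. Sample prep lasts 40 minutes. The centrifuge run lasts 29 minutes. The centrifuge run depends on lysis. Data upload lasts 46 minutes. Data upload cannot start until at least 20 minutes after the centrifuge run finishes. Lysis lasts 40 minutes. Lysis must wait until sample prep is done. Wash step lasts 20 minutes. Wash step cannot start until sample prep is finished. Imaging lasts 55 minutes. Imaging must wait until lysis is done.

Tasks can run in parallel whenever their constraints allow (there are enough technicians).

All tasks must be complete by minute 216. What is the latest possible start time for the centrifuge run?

117

Nothing follows secondary incubation; the deadline of minute 216 is its only limit. It must start by 216 − 45 = minute 171.
Data upload must finish by minute 216; it takes 46 minutes, so it must start by 216 − 46 = minute 170.
The centrifuge run has several dependents: secondary incubation (must start by minute 171, minus 25-minute gap → minute 146); data upload (must start by minute 170, minus 20-minute gap → minute 150). The earliest of those limits is minute 146, so the centrifuge run must start by 146 − 29 = minute 117.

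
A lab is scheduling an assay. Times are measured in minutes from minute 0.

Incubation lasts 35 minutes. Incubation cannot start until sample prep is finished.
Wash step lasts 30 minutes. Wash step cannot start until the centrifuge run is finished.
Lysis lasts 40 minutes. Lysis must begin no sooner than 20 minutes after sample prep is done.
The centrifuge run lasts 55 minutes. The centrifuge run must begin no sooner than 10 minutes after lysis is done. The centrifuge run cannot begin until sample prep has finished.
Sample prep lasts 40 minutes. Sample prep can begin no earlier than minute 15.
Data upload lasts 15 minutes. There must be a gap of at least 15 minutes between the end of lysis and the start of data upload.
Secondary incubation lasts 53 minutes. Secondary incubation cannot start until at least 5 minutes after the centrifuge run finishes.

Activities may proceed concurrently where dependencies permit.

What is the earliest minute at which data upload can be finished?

145

After its own release at minute 15, sample prep can start at minute 15 and finishes at minute 55.
After sample prep (finishes minute 55, plus 20-minute gap → minute 75), lysis can start at minute 75 and finishes at minute 115.
Data upload waits on lysis (finishes minute 115, plus 15-minute gap → minute 130), so it starts at minute 130 and finishes at 130 + 15 = minute 145.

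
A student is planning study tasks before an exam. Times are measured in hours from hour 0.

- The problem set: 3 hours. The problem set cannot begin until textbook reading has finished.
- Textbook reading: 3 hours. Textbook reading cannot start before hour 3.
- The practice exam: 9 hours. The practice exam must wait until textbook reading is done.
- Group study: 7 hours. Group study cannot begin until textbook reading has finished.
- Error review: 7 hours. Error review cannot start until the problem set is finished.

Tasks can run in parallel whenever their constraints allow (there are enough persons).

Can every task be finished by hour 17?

Yes

After its own release at hour 3, textbook reading can start at hour 3 and finishes at hour 6.
Group study waits on textbook reading (finishes hour 6), so it starts at hour 6 and finishes at 6 + 7 = hour 13.
After textbook reading (finishes hour 6), the practice exam can start at hour 6 and finishes at hour 15.
After textbook reading (finishes hour 6), the problem set can start at hour 6 and finishes at hour 9.
After the problem set (finishes hour 9), error review can start at hour 9 and finishes at hour 16.
Every task is finished by hour 16, which is no later than the deadline of 17, so the schedule is feasible.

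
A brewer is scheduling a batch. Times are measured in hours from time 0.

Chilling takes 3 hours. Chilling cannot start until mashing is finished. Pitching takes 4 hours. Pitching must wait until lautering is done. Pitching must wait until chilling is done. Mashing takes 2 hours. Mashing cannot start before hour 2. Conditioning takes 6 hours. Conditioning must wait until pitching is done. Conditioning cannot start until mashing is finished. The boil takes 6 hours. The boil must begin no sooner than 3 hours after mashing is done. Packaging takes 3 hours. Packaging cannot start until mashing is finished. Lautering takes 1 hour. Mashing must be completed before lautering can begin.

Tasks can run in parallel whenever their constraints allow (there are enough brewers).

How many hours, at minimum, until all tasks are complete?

Mashing waits on its own release at hour 2, so it starts at hour 2 and finishes at 2 + 2 = hour 4.
Packaging cannot begin until mashing (finishes hour 4). It runs from hour 4 to 4 + 3 = hour 7.
Chilling cannot begin until mashing (finishes hour 4). It runs from hour 4 to 4 + 3 = hour 7.
After mashing (finishes hour 4, plus 3-hour gap → hour 7), the boil can start at hour 7 and finishes at hour 13.
Lautering waits on mashing (finishes hour 4), so it starts at hour 4 and finishes at 4 + 1 = hour 5.
Pitching needs all of lautering (finishes hour 5); chilling (finishes hour 7). That puts its earliest start at hour 7; it finishes at 7 + 4 = hour 11.
For conditioning: pitching (finishes hour 11); mashing (finishes hour 4). Taking the maximum gives a start of hour 11, and it finishes at 11 + 6 = hour 17.
All tasks are finished once the last one completes. Finish times: Mashing at 4, Lautering at 5, The boil at 13, Chilling at 7, Pitching at 11, Conditioning at 17, Packaging at 7. The latest is hour 17.

17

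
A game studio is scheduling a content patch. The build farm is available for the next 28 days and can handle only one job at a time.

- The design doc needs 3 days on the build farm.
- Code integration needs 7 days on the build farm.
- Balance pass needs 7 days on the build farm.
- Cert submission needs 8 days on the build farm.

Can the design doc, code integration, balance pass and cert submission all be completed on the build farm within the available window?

Yes

Running back to back, the jobs need 3 + 7 + 7 + 8 = 25 days on the build farm.
Since 25 ≤ 28, they fit within the window.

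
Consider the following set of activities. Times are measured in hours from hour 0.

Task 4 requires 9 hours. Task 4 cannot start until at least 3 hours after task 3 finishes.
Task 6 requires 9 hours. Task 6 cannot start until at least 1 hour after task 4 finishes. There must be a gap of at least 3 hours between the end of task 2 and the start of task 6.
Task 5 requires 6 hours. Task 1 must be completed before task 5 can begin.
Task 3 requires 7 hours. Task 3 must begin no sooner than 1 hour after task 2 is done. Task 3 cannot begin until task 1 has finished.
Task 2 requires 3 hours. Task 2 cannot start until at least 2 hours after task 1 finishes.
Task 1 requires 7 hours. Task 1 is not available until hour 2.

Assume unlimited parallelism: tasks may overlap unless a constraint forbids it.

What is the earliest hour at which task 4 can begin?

Task 1 cannot begin until its own release at hour 2. It runs from hour 2 to 2 + 7 = hour 9.
Task 2 waits on task 1 (finishes hour 9, plus 2-hour gap → hour 11), so it starts at hour 11 and finishes at 11 + 3 = hour 14.
Task 3 needs all of task 2 (finishes hour 14, plus 1-hour gap → hour 15); task 1 (finishes hour 9). That puts its earliest start at hour 15; it finishes at 15 + 7 = hour 22.
Task 4 waits on task 3 (finishes hour 22, plus 3-hour gap → hour 25), so the earliest it can start is hour 25.

25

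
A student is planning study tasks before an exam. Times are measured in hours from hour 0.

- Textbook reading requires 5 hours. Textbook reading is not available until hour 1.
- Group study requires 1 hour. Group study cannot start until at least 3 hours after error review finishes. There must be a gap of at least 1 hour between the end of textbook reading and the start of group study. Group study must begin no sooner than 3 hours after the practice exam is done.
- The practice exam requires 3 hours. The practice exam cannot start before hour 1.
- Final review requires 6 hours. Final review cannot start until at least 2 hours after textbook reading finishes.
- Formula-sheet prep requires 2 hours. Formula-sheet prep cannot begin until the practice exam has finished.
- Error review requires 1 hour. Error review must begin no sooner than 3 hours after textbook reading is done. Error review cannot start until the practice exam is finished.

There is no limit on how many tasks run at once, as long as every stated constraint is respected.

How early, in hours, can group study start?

After its own release at hour 1, the practice exam can start at hour 1 and finishes at hour 4.
Textbook reading waits on its own release at hour 1, so it starts at hour 1 and finishes at 1 + 5 = hour 6.
For error review: textbook reading (finishes hour 6, plus 3-hour gap → hour 9); the practice exam (finishes hour 4). Taking the maximum gives a start of hour 9, and it finishes at 9 + 1 = hour 10.
Group study waits on error review (finishes hour 10, plus 3-hour gap → hour 13); textbook reading (finishes hour 6, plus 1-hour gap → hour 7); the practice exam (finishes hour 4, plus 3-hour gap → hour 7). The latest of these is hour 13, which is the earliest group study can start.

13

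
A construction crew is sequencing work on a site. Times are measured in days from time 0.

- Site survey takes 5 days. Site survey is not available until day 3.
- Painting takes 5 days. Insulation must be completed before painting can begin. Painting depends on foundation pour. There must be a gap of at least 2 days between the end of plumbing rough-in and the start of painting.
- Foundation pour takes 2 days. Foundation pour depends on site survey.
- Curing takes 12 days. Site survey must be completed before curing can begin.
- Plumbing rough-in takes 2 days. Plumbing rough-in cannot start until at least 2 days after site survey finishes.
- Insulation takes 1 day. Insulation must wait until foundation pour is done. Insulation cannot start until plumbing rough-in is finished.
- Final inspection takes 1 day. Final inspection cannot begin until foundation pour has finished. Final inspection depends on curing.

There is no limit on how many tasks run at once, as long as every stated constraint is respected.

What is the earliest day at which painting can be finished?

Site survey cannot begin until its own release at day 3. It runs from day 3 to 3 + 5 = day 8.
Plumbing rough-in waits on site survey (finishes day 8, plus 2-day gap → day 10), so it starts at day 10 and finishes at 10 + 2 = day 12.
Foundation pour waits on site survey (finishes day 8), so it starts at day 8 and finishes at 8 + 2 = day 10.
Insulation cannot start until foundation pour (finishes day 10); plumbing rough-in (finishes day 12). The controlling bound is day 12, so insulation finishes at 12 + 1 = day 13.
Painting needs all of insulation (finishes day 13); foundation pour (finishes day 10); plumbing rough-in (finishes day 12, plus 2-day gap → day 14). That puts its earliest start at day 14; it finishes at 14 + 5 = day 19.

19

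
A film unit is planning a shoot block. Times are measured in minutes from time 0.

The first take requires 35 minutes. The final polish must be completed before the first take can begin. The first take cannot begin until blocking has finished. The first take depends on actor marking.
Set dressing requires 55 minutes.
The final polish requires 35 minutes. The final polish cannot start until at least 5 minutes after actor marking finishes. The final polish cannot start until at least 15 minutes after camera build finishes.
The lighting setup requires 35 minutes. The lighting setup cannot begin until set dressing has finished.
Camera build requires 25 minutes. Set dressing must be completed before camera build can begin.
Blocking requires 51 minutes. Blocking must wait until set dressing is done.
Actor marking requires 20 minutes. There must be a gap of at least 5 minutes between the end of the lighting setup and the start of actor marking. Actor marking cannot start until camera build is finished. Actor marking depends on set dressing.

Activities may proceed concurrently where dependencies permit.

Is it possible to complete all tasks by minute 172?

No

Set dressing can start immediately at minute 0; it finishes at minute 55.
Blocking waits on set dressing (finishes minute 55), so it starts at minute 55 and finishes at 55 + 51 = minute 106.
Camera build cannot begin until set dressing (finishes minute 55). It runs from minute 55 to 55 + 25 = minute 80.
The lighting setup waits on set dressing (finishes minute 55), so it starts at minute 55 and finishes at 55 + 35 = minute 90.
Actor marking needs all of the lighting setup (finishes minute 90, plus 5-minute gap → minute 95); camera build (finishes minute 80); set dressing (finishes minute 55). That puts its earliest start at minute 95; it finishes at 95 + 20 = minute 115.
For the final polish: actor marking (finishes minute 115, plus 5-minute gap → minute 120); camera build (finishes minute 80, plus 15-minute gap → minute 95). Taking the maximum gives a start of minute 120, and it finishes at 120 + 35 = minute 155.
The first take has to wait for the final polish (finishes minute 155); blocking (finishes minute 106); actor marking (finishes minute 115). The latest of these is minute 155, so the first take runs minute 155 to 155 + 35 = minute 190.
The earliest everything can be done is minute 190, which is after the deadline of 172, so it is not possible.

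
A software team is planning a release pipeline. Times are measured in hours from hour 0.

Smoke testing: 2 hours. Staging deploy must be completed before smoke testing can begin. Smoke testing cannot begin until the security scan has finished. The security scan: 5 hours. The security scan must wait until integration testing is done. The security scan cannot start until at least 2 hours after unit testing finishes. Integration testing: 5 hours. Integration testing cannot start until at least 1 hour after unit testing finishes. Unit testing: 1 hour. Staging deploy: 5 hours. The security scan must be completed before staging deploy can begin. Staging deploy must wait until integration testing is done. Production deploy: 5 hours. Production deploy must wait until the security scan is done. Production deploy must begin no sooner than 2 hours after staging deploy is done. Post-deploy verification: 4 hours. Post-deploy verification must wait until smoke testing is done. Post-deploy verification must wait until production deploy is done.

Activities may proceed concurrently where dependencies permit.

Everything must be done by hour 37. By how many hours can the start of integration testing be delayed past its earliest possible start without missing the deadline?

Unit testing has no prerequisites, so it starts at hour 0 and finishes at hour 1.
Integration testing waits on unit testing (finishes hour 1, plus 1-hour gap → hour 2), so it starts at hour 2 and finishes at 2 + 5 = hour 7.

Working backward from the deadline:
To finish by hour 37, post-deploy verification (duration 4) must start no later than hour 33.
Since post-deploy verification (must start by hour 33) depends on it, smoke testing must finish by hour 33. Backing off its 2-hour duration gives a latest start of hour 31.
Production deploy has to be done before post-deploy verification (must start by hour 33). That means finishing by hour 33, i.e. starting by 33 − 5 = hour 28.
For staging deploy: smoke testing (must start by hour 31); production deploy (must start by hour 28, minus 2-hour gap → hour 26). The most restrictive is hour 26; with a 5-hour duration, staging deploy must start by hour 21.
The security scan feeds staging deploy (must start by hour 21); smoke testing (must start by hour 31); production deploy (must start by hour 28). Taking the minimum, the security scan must finish by hour 21 and start by 21 − 5 = hour 16.
For integration testing: the security scan (must start by hour 16); staging deploy (must start by hour 21). The most restrictive is hour 16; with a 5-hour duration, integration testing must start by hour 11.
So integration testing can start as early as hour 2 and as late as hour 11, giving 11 − 2 = 9 hours of slack.

9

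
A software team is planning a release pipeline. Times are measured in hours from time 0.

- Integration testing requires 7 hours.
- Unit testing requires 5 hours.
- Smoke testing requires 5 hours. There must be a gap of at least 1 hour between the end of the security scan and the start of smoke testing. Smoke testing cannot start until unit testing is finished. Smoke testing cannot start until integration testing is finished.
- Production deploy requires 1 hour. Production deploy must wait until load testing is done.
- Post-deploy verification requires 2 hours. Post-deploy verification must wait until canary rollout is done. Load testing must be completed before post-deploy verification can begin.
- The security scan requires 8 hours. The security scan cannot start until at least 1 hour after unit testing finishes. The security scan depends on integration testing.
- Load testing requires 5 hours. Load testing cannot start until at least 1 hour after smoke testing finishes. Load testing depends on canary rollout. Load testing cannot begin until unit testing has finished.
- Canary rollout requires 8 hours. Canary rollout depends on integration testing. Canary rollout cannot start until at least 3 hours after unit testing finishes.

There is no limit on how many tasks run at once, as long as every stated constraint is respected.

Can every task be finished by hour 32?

Integration testing has no prerequisites, so it starts at hour 0 and finishes at hour 7.
Unit testing can start immediately at hour 0; it finishes at hour 5.
Canary rollout cannot start until integration testing (finishes hour 7); unit testing (finishes hour 5, plus 3-hour gap → hour 8). The controlling bound is hour 8, so canary rollout finishes at 8 + 8 = hour 16.
The security scan has to wait for unit testing (finishes hour 5, plus 1-hour gap → hour 6); integration testing (finishes hour 7). The latest of these is hour 7, so the security scan runs hour 7 to 7 + 8 = hour 15.
Smoke testing needs all of the security scan (finishes hour 15, plus 1-hour gap → hour 16); unit testing (finishes hour 5); integration testing (finishes hour 7). That puts its earliest start at hour 16; it finishes at 16 + 5 = hour 21.
Load testing needs all of smoke testing (finishes hour 21, plus 1-hour gap → hour 22); canary rollout (finishes hour 16); unit testing (finishes hour 5). That puts its earliest start at hour 22; it finishes at 22 + 5 = hour 27.
For post-deploy verification: canary rollout (finishes hour 16); load testing (finishes hour 27). Taking the maximum gives a start of hour 27, and it finishes at 27 + 2 = hour 29.
After load testing (finishes hour 27), production deploy can start at hour 27 and finishes at hour 28.
Every task is finished by hour 29, which is no later than the deadline of 32, so the schedule is feasible.

Yes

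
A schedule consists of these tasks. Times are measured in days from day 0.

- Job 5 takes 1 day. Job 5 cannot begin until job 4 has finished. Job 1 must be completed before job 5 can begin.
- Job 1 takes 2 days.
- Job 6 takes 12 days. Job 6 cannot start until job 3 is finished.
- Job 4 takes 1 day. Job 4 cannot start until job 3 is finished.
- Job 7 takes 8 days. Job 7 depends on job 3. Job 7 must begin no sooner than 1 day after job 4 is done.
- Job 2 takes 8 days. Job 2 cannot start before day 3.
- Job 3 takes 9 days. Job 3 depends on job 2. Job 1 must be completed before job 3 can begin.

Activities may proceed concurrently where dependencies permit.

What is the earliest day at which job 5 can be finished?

22

Job 2 cannot begin until its own release at day 3. It runs from day 3 to 3 + 8 = day 11.
Nothing blocks job 1, so it runs from day 0 to day 2.
Job 3 has to wait for job 2 (finishes day 11); job 1 (finishes day 2). The latest of these is day 11, so job 3 runs day 11 to 11 + 9 = day 20.
After job 3 (finishes day 20), job 4 can start at day 20 and finishes at day 21.
Job 5 has to wait for job 4 (finishes day 21); job 1 (finishes day 2). The latest of these is day 21, so job 5 runs day 21 to 21 + 1 = day 22.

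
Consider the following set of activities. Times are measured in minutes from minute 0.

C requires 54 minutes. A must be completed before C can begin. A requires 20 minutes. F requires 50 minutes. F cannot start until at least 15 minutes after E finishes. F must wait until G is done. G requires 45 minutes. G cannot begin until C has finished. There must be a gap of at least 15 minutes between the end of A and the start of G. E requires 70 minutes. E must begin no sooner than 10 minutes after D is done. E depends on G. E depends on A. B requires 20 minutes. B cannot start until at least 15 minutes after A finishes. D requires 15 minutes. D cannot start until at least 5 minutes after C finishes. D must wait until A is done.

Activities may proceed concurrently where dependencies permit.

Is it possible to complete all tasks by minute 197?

No

Nothing blocks A, so it runs from minute 0 to minute 20.
C cannot begin until A (finishes minute 20). It runs from minute 20 to 20 + 54 = minute 74.
G cannot start until C (finishes minute 74); A (finishes minute 20, plus 15-minute gap → minute 35). The controlling bound is minute 74, so G finishes at 74 + 45 = minute 119.
D cannot start until C (finishes minute 74, plus 5-minute gap → minute 79); A (finishes minute 20). The controlling bound is minute 79, so D finishes at 79 + 15 = minute 94.
E needs all of D (finishes minute 94, plus 10-minute gap → minute 104); G (finishes minute 119); A (finishes minute 20). That puts its earliest start at minute 119; it finishes at 119 + 70 = minute 189.
F has to wait for E (finishes minute 189, plus 15-minute gap → minute 204); G (finishes minute 119). The latest of these is minute 204, so F runs minute 204 to 204 + 50 = minute 254.
After A (finishes minute 20, plus 15-minute gap → minute 35), B can start at minute 35 and finishes at minute 55.
The earliest everything can be done is minute 254, which is after the deadline of 197, so it is not possible.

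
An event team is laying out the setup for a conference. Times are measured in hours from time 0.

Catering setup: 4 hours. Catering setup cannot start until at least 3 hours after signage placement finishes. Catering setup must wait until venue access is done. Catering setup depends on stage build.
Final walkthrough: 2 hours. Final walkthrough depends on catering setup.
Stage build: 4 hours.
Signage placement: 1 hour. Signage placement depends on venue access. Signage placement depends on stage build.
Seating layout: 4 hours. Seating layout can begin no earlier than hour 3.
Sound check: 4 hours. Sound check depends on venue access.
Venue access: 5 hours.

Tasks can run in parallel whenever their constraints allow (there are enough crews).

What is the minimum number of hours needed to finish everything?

15

After its own release at hour 3, seating layout can start at hour 3 and finishes at hour 7.
Stage build can start immediately at hour 0; it finishes at hour 4.
Venue access can start immediately at hour 0; it finishes at hour 5.
Sound check waits on venue access (finishes hour 5), so it starts at hour 5 and finishes at 5 + 4 = hour 9.
Signage placement has to wait for venue access (finishes hour 5); stage build (finishes hour 4). The latest of these is hour 5, so signage placement runs hour 5 to 5 + 1 = hour 6.
For catering setup: signage placement (finishes hour 6, plus 3-hour gap → hour 9); venue access (finishes hour 5); stage build (finishes hour 4). Taking the maximum gives a start of hour 9, and it finishes at 9 + 4 = hour 13.
Final walkthrough waits on catering setup (finishes hour 13), so it starts at hour 13 and finishes at 13 + 2 = hour 15.
All tasks are finished once the last one completes. Finish times: Venue access at 5, Stage build at 4, Seating layout at 7, Signage placement at 6, Catering setup at 13, Sound check at 9, Final walkthrough at 15. The latest is hour 15.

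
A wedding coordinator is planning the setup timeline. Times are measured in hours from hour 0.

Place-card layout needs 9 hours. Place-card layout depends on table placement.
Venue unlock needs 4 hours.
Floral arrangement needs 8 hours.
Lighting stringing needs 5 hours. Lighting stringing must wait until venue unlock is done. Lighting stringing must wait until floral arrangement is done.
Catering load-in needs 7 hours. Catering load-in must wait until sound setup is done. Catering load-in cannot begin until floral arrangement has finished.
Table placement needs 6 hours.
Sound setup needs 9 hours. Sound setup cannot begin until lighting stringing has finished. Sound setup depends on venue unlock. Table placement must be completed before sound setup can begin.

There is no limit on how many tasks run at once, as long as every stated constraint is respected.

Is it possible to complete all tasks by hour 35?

Nothing blocks floral arrangement, so it runs from hour 0 to hour 8.
Table placement can start immediately at hour 0; it finishes at hour 6.
Place-card layout cannot begin until table placement (finishes hour 6). It runs from hour 6 to 6 + 9 = hour 15.
Venue unlock has no prerequisites, so it starts at hour 0 and finishes at hour 4.
Lighting stringing needs all of venue unlock (finishes hour 4); floral arrangement (finishes hour 8). That puts its earliest start at hour 8; it finishes at 8 + 5 = hour 13.
Sound setup cannot start until lighting stringing (finishes hour 13); venue unlock (finishes hour 4); table placement (finishes hour 6). The controlling bound is hour 13, so sound setup finishes at 13 + 9 = hour 22.
Catering load-in needs all of sound setup (finishes hour 22); floral arrangement (finishes hour 8). That puts its earliest start at hour 22; it finishes at 22 + 7 = hour 29.
Every task is finished by hour 29, which is no later than the deadline of 35, so the schedule is feasible.

Yes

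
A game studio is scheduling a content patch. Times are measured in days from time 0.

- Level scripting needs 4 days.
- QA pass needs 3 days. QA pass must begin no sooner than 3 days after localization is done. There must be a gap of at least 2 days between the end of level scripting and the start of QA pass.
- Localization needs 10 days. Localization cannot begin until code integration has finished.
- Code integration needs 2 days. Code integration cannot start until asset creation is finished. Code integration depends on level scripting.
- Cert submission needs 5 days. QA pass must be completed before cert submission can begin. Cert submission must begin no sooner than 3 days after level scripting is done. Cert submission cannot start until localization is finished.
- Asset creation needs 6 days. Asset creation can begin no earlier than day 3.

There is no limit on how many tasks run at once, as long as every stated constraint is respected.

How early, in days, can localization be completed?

Level scripting has no prerequisites, so it starts at day 0 and finishes at day 4.
After its own release at day 3, asset creation can start at day 3 and finishes at day 9.
Code integration needs all of asset creation (finishes day 9); level scripting (finishes day 4). That puts its earliest start at day 9; it finishes at 9 + 2 = day 11.
Localization cannot begin until code integration (finishes day 11). It runs from day 11 to 11 + 10 = day 21.

21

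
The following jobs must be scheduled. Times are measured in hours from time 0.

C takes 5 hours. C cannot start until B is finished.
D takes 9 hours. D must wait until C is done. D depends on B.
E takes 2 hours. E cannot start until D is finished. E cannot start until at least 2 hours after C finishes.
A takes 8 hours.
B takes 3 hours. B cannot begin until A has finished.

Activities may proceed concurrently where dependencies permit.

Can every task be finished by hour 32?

Yes

Nothing blocks A, so it runs from hour 0 to hour 8.
B waits on A (finishes hour 8), so it starts at hour 8 and finishes at 8 + 3 = hour 11.
C cannot begin until B (finishes hour 11). It runs from hour 11 to 11 + 5 = hour 16.
D has to wait for C (finishes hour 16); B (finishes hour 11). The latest of these is hour 16, so D runs hour 16 to 16 + 9 = hour 25.
E cannot start until D (finishes hour 25); C (finishes hour 16, plus 2-hour gap → hour 18). The controlling bound is hour 25, so E finishes at 25 + 2 = hour 27.
Every task is finished by hour 27, which is no later than the deadline of 32, so the schedule is feasible.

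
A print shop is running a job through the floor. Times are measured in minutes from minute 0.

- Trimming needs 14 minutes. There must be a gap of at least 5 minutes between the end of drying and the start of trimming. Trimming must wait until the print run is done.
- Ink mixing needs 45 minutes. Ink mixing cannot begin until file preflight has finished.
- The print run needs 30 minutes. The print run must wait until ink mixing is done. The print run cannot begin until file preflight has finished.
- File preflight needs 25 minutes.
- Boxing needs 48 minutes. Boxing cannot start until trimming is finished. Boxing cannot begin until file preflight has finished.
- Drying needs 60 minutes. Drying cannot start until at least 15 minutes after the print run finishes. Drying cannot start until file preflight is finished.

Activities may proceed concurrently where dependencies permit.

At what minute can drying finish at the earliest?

File preflight has no prerequisites, so it starts at minute 0 and finishes at minute 25.
Ink mixing cannot begin until file preflight (finishes minute 25). It runs from minute 25 to 25 + 45 = minute 70.
The print run cannot start until ink mixing (finishes minute 70); file preflight (finishes minute 25). The controlling bound is minute 70, so the print run finishes at 70 + 30 = minute 100.
Drying cannot start until the print run (finishes minute 100, plus 15-minute gap → minute 115); file preflight (finishes minute 25). The controlling bound is minute 115, so drying finishes at 115 + 60 = minute 175.

175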